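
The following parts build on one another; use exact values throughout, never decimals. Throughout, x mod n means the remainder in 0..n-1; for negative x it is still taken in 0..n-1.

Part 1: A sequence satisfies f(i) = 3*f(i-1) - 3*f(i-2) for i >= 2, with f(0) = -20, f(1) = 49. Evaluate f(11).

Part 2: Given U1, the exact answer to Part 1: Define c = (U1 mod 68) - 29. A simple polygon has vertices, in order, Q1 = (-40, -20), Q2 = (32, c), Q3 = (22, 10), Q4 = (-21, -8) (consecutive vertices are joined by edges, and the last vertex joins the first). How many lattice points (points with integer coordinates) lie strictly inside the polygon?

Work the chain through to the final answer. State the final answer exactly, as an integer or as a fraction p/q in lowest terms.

410

Part 1: f(2) = 3*(49) - 3*(-20) = 207; iterating: f(2)=207, f(3)=474, f(4)=801, f(5)=981, f(6)=540, f(7)=-1323, f(8)=-5589, f(9)=-12798, f(10)=-21627, f(11)=-26487; answer -26487
Part 2: U1 = -26487; c = 4; cross terms: (-40*4 - 32*-20)=480, (32*10 - 22*4)=232, (22*-8 - -21*10)=34, (-21*-20 - -40*-8)=100; twice the area = |846| = 846; area = 423; boundary points = 24 + 2 + 1 + 1 = 28; strictly interior points = area - boundary/2 + 1 = 410; answer 410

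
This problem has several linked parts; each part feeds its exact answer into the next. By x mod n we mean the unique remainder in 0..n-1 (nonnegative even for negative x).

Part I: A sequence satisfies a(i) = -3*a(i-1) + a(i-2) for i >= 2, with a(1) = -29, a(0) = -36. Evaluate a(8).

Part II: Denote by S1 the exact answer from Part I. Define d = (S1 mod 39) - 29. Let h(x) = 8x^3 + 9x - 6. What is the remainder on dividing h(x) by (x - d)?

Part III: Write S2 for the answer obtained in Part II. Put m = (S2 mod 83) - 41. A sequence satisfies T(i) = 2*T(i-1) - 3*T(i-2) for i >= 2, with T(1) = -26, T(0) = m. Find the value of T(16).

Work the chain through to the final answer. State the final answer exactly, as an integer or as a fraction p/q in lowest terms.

Part I: a(2) = -3*(-29) + 1*(-36) = 51; iterating: a(2)=51, a(3)=-182, a(4)=597, a(5)=-1973, a(6)=6516, a(7)=-21521, a(8)=71079; answer 71079
Part II: S1 = 71079; d = -8; remainder = value at the root: 8*(-8)^3 + 9*(-8)^1 - 6 = (-4096) + (-72) + (-6) = -4174; answer -4174
Part III: S2 = -4174; m = 18; T(2) = 2*(-26) - 3*(18) = -106; iterating: T(2)=-106, T(3)=-134, T(4)=50, T(5)=502, T(6)=854, T(7)=202, T(8)=-2158, T(9)=-4922, T(10)=-3370, T(11)=8026, T(12)=26162, T(13)=28246, T(14)=-21994, T(15)=-128726, T(16)=-191470; answer -191470

-191470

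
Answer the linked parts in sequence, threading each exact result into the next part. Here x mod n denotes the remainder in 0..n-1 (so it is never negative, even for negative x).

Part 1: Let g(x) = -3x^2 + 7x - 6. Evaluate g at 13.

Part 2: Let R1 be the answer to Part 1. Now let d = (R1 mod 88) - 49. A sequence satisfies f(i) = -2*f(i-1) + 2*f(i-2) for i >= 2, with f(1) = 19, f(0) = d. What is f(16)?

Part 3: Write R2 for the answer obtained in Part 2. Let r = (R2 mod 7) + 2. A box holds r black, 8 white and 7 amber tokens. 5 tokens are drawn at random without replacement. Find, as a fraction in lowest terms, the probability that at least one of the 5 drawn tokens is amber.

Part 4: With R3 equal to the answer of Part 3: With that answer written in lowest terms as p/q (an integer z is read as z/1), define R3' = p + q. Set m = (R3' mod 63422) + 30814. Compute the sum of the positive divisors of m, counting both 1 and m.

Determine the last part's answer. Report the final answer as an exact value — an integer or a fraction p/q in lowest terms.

51480

Part 1: -3*(13)^2 + 7*(13)^1 - 6 = (-507) + (91) + (-6) = -422; answer -422
Part 2: R1 = -422; d = -31; f(2) = -2*(19) + 2*(-31) = -100; iterating: f(2)=-100, f(3)=238, f(4)=-676, f(5)=1828, f(6)=-5008, f(7)=13672, f(8)=-37360, f(9)=102064, f(10)=-278848, f(11)=761824, f(12)=-2081344, f(13)=5686336, f(14)=-15535360, f(15)=42443392, f(16)=-115957504; answer -115957504
Part 3: R2 = -115957504; r = 4; total draws C(19,5) = 11628; complement C(12,5) = 792; favorable 11628 - 792 = 10836; P = 301/323; answer 301/323
Part 4: R3 = 301/323; threaded value p + q = 624; m = 31438; 31438 = 2 * 11 * 1429; sigma = (1 + 2) * (1 + 11) * (1 + 1429) = 3 * 12 * 1430 = 51480; answer 51480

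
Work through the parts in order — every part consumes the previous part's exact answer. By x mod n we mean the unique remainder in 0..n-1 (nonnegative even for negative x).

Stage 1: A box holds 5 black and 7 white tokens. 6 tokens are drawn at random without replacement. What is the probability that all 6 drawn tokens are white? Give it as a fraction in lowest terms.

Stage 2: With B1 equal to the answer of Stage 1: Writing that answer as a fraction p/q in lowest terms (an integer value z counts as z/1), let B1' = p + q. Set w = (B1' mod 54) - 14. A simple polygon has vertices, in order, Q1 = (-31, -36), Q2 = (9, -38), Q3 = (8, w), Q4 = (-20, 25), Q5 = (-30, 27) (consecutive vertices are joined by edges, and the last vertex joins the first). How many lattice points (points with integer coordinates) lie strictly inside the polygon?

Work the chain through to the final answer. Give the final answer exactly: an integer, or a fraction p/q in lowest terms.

2217

Stage 1: total draws C(12,6) = 924; favorable C(7,6) = 7; P = 1/132; answer 1/132
Stage 2: B1 = 1/132; threaded value p + q = 133; w = 11; cross terms: (-31*-38 - 9*-36)=1502, (9*11 - 8*-38)=403, (8*25 - -20*11)=420, (-20*27 - -30*25)=210, (-30*-36 - -31*27)=1917; twice the area = |4452| = 4452; area = 2226; boundary points = 2 + 1 + 14 + 2 + 1 = 20; strictly interior points = area - boundary/2 + 1 = 2217; answer 2217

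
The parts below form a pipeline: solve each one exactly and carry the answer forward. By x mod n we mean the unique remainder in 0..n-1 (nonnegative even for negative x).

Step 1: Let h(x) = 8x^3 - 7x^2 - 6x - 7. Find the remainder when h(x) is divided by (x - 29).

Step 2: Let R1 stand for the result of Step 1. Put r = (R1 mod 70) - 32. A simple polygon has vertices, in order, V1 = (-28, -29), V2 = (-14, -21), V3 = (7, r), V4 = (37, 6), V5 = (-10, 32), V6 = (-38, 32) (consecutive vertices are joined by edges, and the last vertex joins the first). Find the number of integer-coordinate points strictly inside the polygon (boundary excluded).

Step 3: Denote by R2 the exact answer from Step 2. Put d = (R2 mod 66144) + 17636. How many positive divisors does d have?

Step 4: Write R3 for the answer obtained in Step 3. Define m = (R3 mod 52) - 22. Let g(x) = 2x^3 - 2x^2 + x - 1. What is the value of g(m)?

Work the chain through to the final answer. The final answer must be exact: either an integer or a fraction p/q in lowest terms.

-511

Step 1: remainder = value at the root: 8*(29)^3 - 7*(29)^2 - 6*(29)^1 - 7 = (195112) + (-5887) + (-174) + (-7) = 189044; answer 189044
Step 2: R1 = 189044; r = 12; cross terms: (-28*-21 - -14*-29)=182, (-14*12 - 7*-21)=-21, (7*6 - 37*12)=-402, (37*32 - -10*6)=1244, (-10*32 - -38*32)=896, (-38*-29 - -28*32)=1998; twice the area = |3897| = 3897; area = 3897/2; boundary points = 2 + 3 + 6 + 1 + 28 + 1 = 41; strictly interior points = area - boundary/2 + 1 = 1929; answer 1929
Step 3: R2 = 1929; d = 19565; 19565 = 5 * 7 * 13 * 43; number of divisors = (1+1) * (1+1) * (1+1) * (1+1) = 16; answer 16
Step 4: R3 = 16; m = -6; 2*(-6)^3 - 2*(-6)^2 + 1*(-6)^1 - 1 = (-432) + (-72) + (-6) + (-1) = -511; answer -511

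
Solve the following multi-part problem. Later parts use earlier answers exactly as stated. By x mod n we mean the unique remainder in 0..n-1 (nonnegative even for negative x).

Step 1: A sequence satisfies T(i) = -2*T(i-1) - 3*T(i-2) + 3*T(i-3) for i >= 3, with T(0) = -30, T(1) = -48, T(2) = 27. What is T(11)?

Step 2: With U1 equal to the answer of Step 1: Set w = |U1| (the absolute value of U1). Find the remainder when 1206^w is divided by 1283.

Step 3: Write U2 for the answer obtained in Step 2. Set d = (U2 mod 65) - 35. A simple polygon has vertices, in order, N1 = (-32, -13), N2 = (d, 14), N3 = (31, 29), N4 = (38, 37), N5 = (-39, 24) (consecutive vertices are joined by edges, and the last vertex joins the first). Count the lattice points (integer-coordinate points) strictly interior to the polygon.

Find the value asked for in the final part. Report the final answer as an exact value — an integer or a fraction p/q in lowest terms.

744

Step 1: T(3) = -2*(27) - 3*(-48) + 3*(-30) = 0; iterating: T(3)=0, T(4)=-225, T(5)=531, T(6)=-387, T(7)=-1494, T(8)=5742, T(9)=-8163, T(10)=-5382, T(11)=52479; answer 52479
Step 2: U1 = 52479; w = 52479; squarings mod 1283: 1206^1=1206, 1206^2=797, 1206^4=124, 1206^8=1263, 1206^16=400, 1206^32=908, 1206^64=778, 1206^128=991, 1206^256=586, 1206^512=835, 1206^1024=556, 1206^2048=1216, 1206^4096=640, 1206^8192=323, 1206^16384=406, 1206^32768=612; 1206^52479 = 1206^1 * 1206^2 * 1206^4 * 1206^8 * 1206^16 * 1206^32 * 1206^64 * 1206^128 * 1206^1024 * 1206^2048 * 1206^16384 * 1206^32768 = 134 (mod 1283); answer 134
Step 3: U2 = 134; d = -31; cross terms: (-32*14 - -31*-13)=-851, (-31*29 - 31*14)=-1333, (31*37 - 38*29)=45, (38*24 - -39*37)=2355, (-39*-13 - -32*24)=1275; twice the area = |1491| = 1491; area = 1491/2; boundary points = 1 + 1 + 1 + 1 + 1 = 5; strictly interior points = area - boundary/2 + 1 = 744; answer 744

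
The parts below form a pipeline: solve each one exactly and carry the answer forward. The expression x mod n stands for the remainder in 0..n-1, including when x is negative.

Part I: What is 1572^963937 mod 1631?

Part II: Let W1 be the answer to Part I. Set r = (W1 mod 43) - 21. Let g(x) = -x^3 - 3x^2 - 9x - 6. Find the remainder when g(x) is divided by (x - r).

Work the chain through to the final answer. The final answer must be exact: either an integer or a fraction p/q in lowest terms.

2276

Part I: squarings mod 1631: 1572^1=1572, 1572^2=219, 1572^4=662, 1572^8=1136, 1572^16=375, 1572^32=359, 1572^64=32, 1572^128=1024, 1572^256=1474, 1572^512=184, 1572^1024=1236, 1572^2048=1080, 1572^4096=235, 1572^8192=1402, 1572^16384=249, 1572^32768=23, 1572^65536=529, 1572^131072=940, 1572^262144=1229, 1572^524288=135; 1572^963937 = 1572^1 * 1572^32 * 1572^64 * 1572^256 * 1572^1024 * 1572^4096 * 1572^8192 * 1572^32768 * 1572^131072 * 1572^262144 * 1572^524288 = 781 (mod 1631); answer 781
Part II: W1 = 781; r = -14; remainder = value at the root: -1*(-14)^3 - 3*(-14)^2 - 9*(-14)^1 - 6 = (2744) + (-588) + (126) + (-6) = 2276; answer 2276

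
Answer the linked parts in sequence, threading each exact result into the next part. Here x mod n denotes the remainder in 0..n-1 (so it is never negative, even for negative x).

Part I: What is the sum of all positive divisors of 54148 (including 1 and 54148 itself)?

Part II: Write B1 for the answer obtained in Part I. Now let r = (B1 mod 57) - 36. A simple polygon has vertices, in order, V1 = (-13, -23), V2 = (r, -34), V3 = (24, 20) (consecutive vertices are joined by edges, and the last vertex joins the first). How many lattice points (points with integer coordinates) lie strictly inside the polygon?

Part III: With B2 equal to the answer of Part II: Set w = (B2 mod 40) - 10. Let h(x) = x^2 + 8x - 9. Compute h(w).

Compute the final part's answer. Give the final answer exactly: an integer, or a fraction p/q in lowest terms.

875

Part I: 54148 = 2^2 * 13537; sigma = (1 + 2 + 4) * (1 + 13537) = 7 * 13538 = 94766; answer 94766
Part II: B1 = 94766; r = -4; cross terms: (-13*-34 - -4*-23)=350, (-4*20 - 24*-34)=736, (24*-23 - -13*20)=-292; twice the area = |794| = 794; area = 397; boundary points = 1 + 2 + 1 = 4; strictly interior points = area - boundary/2 + 1 = 396; answer 396
Part III: B2 = 396; w = 26; 1*(26)^2 + 8*(26)^1 - 9 = (676) + (208) + (-9) = 875; answer 875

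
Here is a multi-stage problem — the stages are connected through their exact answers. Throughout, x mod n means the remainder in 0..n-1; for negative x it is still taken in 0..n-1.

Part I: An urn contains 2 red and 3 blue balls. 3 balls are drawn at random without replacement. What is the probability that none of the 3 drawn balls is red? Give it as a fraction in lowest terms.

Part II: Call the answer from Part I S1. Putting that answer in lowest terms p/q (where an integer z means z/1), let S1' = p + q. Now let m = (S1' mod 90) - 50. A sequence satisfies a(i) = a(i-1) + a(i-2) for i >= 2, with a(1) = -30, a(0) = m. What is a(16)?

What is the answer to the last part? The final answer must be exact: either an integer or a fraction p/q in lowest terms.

Part I: total draws C(5,3) = 10; favorable C(3,3) = 1; P = 1/10; answer 1/10
Part II: S1 = 1/10; threaded value p + q = 11; m = -39; a(2) = 1*(-30) + 1*(-39) = -69; iterating: a(2)=-69, a(3)=-99, a(4)=-168, a(5)=-267, a(6)=-435, a(7)=-702, a(8)=-1137, a(9)=-1839, a(10)=-2976, a(11)=-4815, a(12)=-7791, a(13)=-12606, a(14)=-20397, a(15)=-33003, a(16)=-53400; answer -53400

-53400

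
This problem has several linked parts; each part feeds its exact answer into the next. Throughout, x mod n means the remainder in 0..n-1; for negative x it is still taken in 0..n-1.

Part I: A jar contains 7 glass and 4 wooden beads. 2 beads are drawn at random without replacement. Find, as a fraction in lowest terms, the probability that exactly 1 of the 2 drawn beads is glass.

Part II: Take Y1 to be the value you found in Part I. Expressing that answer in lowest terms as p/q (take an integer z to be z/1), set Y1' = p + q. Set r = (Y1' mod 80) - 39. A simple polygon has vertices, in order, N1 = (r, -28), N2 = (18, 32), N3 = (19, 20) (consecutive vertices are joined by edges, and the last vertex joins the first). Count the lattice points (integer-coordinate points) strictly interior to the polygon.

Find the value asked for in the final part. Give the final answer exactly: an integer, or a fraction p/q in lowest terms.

Part I: total draws C(11,2) = 55; favorable C(7,1)*C(4,1) = 28; P = 28/55; answer 28/55
Part II: Y1 = 28/55; threaded value p + q = 83; r = -36; cross terms: (-36*32 - 18*-28)=-648, (18*20 - 19*32)=-248, (19*-28 - -36*20)=188; twice the area = |-708| = 708; area = 354; boundary points = 6 + 1 + 1 = 8; strictly interior points = area - boundary/2 + 1 = 351; answer 351

351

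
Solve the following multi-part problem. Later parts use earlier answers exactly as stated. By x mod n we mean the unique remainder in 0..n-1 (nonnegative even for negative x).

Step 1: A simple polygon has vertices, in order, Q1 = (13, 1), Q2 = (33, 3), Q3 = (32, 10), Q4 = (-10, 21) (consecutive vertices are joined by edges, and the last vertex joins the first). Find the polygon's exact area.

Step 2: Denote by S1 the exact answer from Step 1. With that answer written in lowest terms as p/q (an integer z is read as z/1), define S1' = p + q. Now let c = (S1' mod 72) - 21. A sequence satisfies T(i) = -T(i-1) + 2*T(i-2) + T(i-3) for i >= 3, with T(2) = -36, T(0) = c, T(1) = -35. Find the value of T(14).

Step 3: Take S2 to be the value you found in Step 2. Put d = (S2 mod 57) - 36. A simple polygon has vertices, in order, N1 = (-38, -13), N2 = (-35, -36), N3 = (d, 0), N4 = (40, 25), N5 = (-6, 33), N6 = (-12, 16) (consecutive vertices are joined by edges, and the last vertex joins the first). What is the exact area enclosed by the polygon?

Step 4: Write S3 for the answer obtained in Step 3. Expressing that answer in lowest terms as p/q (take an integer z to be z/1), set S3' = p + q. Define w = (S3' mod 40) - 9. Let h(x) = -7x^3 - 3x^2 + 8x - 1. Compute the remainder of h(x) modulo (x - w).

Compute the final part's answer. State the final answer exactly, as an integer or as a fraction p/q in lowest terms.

-124853

Step 1: cross terms: (13*3 - 33*1)=6, (33*10 - 32*3)=234, (32*21 - -10*10)=772, (-10*1 - 13*21)=-283; twice the area = |729| = 729; area = 729/2; answer 729/2
Step 2: S1 = 729/2; threaded value p + q = 731; c = -10; T(3) = -1*(-36) + 2*(-35) + 1*(-10) = -44; iterating: T(3)=-44, T(4)=-63, T(5)=-61, T(6)=-109, T(7)=-76, T(8)=-203, T(9)=-58, T(10)=-424, T(11)=105, T(12)=-1011, T(13)=797, T(14)=-2714; answer -2714
Step 3: S2 = -2714; d = -14; cross terms: (-38*-36 - -35*-13)=913, (-35*0 - -14*-36)=-504, (-14*25 - 40*0)=-350, (40*33 - -6*25)=1470, (-6*16 - -12*33)=300, (-12*-13 - -38*16)=764; twice the area = |2593| = 2593; area = 2593/2; answer 2593/2
Step 4: S3 = 2593/2; threaded value p + q = 2595; w = 26; remainder = value at the root: -7*(26)^3 - 3*(26)^2 + 8*(26)^1 - 1 = (-123032) + (-2028) + (208) + (-1) = -124853; answer -124853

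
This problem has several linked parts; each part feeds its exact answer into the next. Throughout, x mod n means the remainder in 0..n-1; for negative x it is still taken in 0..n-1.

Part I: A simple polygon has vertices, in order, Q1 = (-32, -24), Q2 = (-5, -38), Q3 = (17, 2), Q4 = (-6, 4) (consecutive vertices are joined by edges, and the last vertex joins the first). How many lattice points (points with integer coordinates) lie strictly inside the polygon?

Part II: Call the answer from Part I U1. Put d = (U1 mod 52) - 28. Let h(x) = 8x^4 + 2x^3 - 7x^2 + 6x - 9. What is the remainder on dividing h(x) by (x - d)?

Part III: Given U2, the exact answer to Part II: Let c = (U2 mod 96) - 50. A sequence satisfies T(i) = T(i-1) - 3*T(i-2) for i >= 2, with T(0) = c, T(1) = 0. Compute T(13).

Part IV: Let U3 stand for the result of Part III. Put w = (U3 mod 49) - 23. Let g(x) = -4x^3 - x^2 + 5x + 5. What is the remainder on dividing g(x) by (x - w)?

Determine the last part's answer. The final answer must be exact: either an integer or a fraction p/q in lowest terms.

Part I: cross terms: (-32*-38 - -5*-24)=1096, (-5*2 - 17*-38)=636, (17*4 - -6*2)=80, (-6*-24 - -32*4)=272; twice the area = |2084| = 2084; area = 1042; boundary points = 1 + 2 + 1 + 2 = 6; strictly interior points = area - boundary/2 + 1 = 1040; answer 1040
Part II: U1 = 1040; d = -28; remainder = value at the root: 8*(-28)^4 + 2*(-28)^3 - 7*(-28)^2 + 6*(-28)^1 - 9 = (4917248) + (-43904) + (-5488) + (-168) + (-9) = 4867679; answer 4867679
Part III: U2 = 4867679; c = 45; T(2) = 1*(0) - 3*(45) = -135; iterating: T(2)=-135, T(3)=-135, T(4)=270, T(5)=675, T(6)=-135, T(7)=-2160, T(8)=-1755, T(9)=4725, T(10)=9990, T(11)=-4185, T(12)=-34155, T(13)=-21600; answer -21600
Part IV: U3 = -21600; w = -14; remainder = value at the root: -4*(-14)^3 - 1*(-14)^2 + 5*(-14)^1 + 5 = (10976) + (-196) + (-70) + (5) = 10715; answer 10715

10715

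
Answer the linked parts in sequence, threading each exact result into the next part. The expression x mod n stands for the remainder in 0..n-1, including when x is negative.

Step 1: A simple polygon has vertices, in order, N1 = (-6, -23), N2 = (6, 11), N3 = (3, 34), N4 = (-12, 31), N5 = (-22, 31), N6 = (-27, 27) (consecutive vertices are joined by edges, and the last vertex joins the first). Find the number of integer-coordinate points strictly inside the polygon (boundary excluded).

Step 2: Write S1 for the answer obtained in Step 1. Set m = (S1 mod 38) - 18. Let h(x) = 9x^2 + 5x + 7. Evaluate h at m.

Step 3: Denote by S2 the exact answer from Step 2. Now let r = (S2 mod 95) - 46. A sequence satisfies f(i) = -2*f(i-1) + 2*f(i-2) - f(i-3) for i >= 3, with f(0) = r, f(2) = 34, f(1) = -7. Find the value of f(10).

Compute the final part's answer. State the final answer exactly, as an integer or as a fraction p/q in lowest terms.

81459

Step 1: cross terms: (-6*11 - 6*-23)=72, (6*34 - 3*11)=171, (3*31 - -12*34)=501, (-12*31 - -22*31)=310, (-22*27 - -27*31)=243, (-27*-23 - -6*27)=783; twice the area = |2080| = 2080; area = 1040; boundary points = 2 + 1 + 3 + 10 + 1 + 1 = 18; strictly interior points = area - boundary/2 + 1 = 1032; answer 1032
Step 2: S1 = 1032; m = -12; 9*(-12)^2 + 5*(-12)^1 + 7 = (1296) + (-60) + (7) = 1243; answer 1243
Step 3: S2 = 1243; r = -38; f(3) = -2*(34) + 2*(-7) - 1*(-38) = -44; iterating: f(3)=-44, f(4)=163, f(5)=-448, f(6)=1266, f(7)=-3591, f(8)=10162, f(9)=-28772, f(10)=81459; answer 81459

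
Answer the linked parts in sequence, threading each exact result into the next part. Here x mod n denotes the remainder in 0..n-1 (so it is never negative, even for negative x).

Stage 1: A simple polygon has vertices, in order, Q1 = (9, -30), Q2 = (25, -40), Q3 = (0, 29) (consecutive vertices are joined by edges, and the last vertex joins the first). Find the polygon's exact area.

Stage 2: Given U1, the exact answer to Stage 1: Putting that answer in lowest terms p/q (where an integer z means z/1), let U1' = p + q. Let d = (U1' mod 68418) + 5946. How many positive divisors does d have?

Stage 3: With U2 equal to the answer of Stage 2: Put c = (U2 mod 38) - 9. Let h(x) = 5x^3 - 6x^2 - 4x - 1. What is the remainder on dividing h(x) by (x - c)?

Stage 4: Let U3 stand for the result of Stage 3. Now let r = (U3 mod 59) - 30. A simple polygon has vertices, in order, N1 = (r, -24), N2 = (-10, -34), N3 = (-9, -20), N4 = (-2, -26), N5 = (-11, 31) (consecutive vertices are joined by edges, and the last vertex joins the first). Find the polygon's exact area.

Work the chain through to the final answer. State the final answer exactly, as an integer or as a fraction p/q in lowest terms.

999/2

Stage 1: cross terms: (9*-40 - 25*-30)=390, (25*29 - 0*-40)=725, (0*-30 - 9*29)=-261; twice the area = |854| = 854; area = 427; answer 427
Stage 2: U1 = 427; threaded value p + q = 428; d = 6374; 6374 = 2 * 3187; number of divisors = (1+1) * (1+1) = 4; answer 4
Stage 3: U2 = 4; c = -5; remainder = value at the root: 5*(-5)^3 - 6*(-5)^2 - 4*(-5)^1 - 1 = (-625) + (-150) + (20) + (-1) = -756; answer -756
Stage 4: U3 = -756; r = -19; cross terms: (-19*-34 - -10*-24)=406, (-10*-20 - -9*-34)=-106, (-9*-26 - -2*-20)=194, (-2*31 - -11*-26)=-348, (-11*-24 - -19*31)=853; twice the area = |999| = 999; area = 999/2; answer 999/2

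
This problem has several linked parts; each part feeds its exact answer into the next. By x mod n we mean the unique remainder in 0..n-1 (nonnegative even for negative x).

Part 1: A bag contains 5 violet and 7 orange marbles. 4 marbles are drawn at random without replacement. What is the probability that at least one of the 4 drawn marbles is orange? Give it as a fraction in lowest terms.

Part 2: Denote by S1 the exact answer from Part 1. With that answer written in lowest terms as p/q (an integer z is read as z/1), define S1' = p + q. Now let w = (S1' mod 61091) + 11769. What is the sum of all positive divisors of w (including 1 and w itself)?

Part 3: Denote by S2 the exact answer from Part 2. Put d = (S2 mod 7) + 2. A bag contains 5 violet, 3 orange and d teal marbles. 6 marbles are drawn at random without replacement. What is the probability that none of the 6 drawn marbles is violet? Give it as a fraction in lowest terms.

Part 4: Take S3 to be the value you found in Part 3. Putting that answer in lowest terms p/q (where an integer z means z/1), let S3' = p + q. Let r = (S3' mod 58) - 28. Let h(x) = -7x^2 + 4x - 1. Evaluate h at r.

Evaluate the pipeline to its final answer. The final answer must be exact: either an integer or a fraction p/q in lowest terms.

-52

Part 1: total draws C(12,4) = 495; complement C(5,4) = 5; favorable 495 - 5 = 490; P = 98/99; answer 98/99
Part 2: S1 = 98/99; threaded value p + q = 197; w = 11966; 11966 = 2 * 31 * 193; sigma = (1 + 2) * (1 + 31) * (1 + 193) = 3 * 32 * 194 = 18624; answer 18624
Part 3: S2 = 18624; d = 6; total draws C(14,6) = 3003; favorable C(9,6) = 84; P = 4/143; answer 4/143
Part 4: S3 = 4/143; threaded value p + q = 147; r = 3; -7*(3)^2 + 4*(3)^1 - 1 = (-63) + (12) + (-1) = -52; answer -52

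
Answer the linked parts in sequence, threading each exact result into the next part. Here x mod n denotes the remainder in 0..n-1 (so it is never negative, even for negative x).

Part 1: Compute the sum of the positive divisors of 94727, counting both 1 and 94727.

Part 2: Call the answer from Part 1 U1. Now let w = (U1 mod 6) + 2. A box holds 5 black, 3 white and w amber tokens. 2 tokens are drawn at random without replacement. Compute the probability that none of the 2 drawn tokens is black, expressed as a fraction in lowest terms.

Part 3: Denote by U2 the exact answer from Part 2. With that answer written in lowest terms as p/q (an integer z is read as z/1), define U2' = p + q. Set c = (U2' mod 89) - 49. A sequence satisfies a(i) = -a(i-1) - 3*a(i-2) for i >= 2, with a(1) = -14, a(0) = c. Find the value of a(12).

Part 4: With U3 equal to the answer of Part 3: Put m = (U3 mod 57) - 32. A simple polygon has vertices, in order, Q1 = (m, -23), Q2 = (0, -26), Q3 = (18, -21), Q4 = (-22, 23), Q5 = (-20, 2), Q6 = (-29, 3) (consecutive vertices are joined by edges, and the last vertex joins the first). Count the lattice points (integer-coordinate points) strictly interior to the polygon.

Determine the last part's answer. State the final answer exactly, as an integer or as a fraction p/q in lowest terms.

Part 1: 94727 is prime, so its only divisors are 1 and 94727; sigma = 1 + 94727 = 94728; answer 94728
Part 2: U1 = 94728; w = 2; total draws C(10,2) = 45; favorable C(5,2) = 10; P = 2/9; answer 2/9
Part 3: U2 = 2/9; threaded value p + q = 11; c = -38; a(2) = -1*(-14) - 3*(-38) = 128; iterating: a(2)=128, a(3)=-86, a(4)=-298, a(5)=556, a(6)=338, a(7)=-2006, a(8)=992, a(9)=5026, a(10)=-8002, a(11)=-7076, a(12)=31082; answer 31082
Part 4: U3 = 31082; m = -15; cross terms: (-15*-26 - 0*-23)=390, (0*-21 - 18*-26)=468, (18*23 - -22*-21)=-48, (-22*2 - -20*23)=416, (-20*3 - -29*2)=-2, (-29*-23 - -15*3)=712; twice the area = |1936| = 1936; area = 968; boundary points = 3 + 1 + 4 + 1 + 1 + 2 = 12; strictly interior points = area - boundary/2 + 1 = 963; answer 963

963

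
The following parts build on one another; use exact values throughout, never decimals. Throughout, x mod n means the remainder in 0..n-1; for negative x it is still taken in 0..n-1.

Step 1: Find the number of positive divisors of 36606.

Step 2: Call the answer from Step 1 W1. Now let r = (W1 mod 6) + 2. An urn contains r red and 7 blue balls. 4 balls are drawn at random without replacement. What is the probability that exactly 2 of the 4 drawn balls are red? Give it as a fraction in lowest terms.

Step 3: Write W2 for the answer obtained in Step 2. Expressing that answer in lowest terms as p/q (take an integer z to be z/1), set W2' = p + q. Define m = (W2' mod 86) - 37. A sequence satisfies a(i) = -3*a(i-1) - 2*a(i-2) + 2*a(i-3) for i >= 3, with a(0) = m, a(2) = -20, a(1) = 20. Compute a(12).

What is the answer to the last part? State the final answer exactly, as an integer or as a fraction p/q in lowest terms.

44230

Step 1: 36606 = 2 * 3 * 6101; number of divisors = (1+1) * (1+1) * (1+1) = 8; answer 8
Step 2: W1 = 8; r = 4; total draws C(11,4) = 330; favorable C(4,2)*C(7,2) = 126; P = 21/55; answer 21/55
Step 3: W2 = 21/55; threaded value p + q = 76; m = 39; a(3) = -3*(-20) - 2*(20) + 2*(39) = 98; iterating: a(3)=98, a(4)=-214, a(5)=406, a(6)=-594, a(7)=542, a(8)=374, a(9)=-3394, a(10)=10518, a(11)=-24018, a(12)=44230; answer 44230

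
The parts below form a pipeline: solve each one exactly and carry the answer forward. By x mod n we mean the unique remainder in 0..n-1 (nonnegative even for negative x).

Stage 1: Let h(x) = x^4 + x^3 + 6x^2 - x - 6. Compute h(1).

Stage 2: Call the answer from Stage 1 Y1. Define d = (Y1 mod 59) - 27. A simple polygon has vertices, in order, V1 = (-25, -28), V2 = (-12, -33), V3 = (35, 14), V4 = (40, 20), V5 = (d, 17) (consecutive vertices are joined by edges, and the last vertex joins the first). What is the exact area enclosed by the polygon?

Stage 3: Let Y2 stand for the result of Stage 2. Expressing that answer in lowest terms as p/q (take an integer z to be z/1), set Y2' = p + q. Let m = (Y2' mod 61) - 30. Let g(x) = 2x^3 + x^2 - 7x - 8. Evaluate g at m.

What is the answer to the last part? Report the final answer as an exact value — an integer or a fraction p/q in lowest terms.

-26912

Stage 1: 1*(1)^4 + 1*(1)^3 + 6*(1)^2 - 1*(1)^1 - 6 = (1) + (1) + (6) + (-1) + (-6) = 1; answer 1
Stage 2: Y1 = 1; d = -26; cross terms: (-25*-33 - -12*-28)=489, (-12*14 - 35*-33)=987, (35*20 - 40*14)=140, (40*17 - -26*20)=1200, (-26*-28 - -25*17)=1153; twice the area = |3969| = 3969; area = 3969/2; answer 3969/2
Stage 3: Y2 = 3969/2; threaded value p + q = 3971; m = -24; 2*(-24)^3 + 1*(-24)^2 - 7*(-24)^1 - 8 = (-27648) + (576) + (168) + (-8) = -26912; answer -26912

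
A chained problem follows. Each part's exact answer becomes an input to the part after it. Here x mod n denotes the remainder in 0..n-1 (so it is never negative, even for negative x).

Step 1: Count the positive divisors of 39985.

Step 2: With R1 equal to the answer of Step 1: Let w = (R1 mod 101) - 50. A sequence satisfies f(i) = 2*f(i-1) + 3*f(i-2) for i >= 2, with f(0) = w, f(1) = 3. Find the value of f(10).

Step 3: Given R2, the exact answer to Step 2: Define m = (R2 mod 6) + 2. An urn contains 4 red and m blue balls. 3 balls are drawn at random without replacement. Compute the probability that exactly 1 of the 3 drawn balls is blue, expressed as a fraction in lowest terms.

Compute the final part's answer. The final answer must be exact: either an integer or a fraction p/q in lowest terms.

3/5

Step 1: 39985 = 5 * 11 * 727; number of divisors = (1+1) * (1+1) * (1+1) = 8; answer 8
Step 2: R1 = 8; w = -42; f(2) = 2*(3) + 3*(-42) = -120; iterating: f(2)=-120, f(3)=-231, f(4)=-822, f(5)=-2337, f(6)=-7140, f(7)=-21291, f(8)=-64002, f(9)=-191877, f(10)=-575760; answer -575760
Step 3: R2 = -575760; m = 2; total draws C(6,3) = 20; favorable C(2,1)*C(4,2) = 12; P = 3/5; answer 3/5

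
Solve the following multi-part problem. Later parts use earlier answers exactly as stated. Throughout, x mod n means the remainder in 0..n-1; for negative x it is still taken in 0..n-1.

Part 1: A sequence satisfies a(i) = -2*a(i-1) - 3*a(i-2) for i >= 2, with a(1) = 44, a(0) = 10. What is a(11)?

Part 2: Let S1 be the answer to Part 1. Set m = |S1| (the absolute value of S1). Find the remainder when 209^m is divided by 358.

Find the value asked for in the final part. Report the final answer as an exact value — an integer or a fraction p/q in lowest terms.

191

Part 1: a(2) = -2*(44) - 3*(10) = -118; iterating: a(2)=-118, a(3)=104, a(4)=146, a(5)=-604, a(6)=770, a(7)=272, a(8)=-2854, a(9)=4892, a(10)=-1222, a(11)=-12232; answer -12232
Part 2: S1 = -12232; m = 12232; squarings mod 358: 209^1=209, 209^2=5, 209^4=25, 209^8=267, 209^16=47, 209^32=61, 209^64=141, 209^128=191, 209^256=323, 209^512=151, 209^1024=247, 209^2048=149, 209^4096=5, 209^8192=25; 209^12232 = 209^8 * 209^64 * 209^128 * 209^256 * 209^512 * 209^1024 * 209^2048 * 209^8192 = 191 (mod 358); answer 191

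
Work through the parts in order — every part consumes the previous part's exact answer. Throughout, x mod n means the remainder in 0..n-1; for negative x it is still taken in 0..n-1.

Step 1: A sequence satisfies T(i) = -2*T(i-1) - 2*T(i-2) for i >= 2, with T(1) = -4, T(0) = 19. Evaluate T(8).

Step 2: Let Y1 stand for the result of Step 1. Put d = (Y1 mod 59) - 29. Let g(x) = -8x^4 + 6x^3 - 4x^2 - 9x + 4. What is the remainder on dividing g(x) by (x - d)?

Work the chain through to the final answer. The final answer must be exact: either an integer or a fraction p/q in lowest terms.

Step 1: T(2) = -2*(-4) - 2*(19) = -30; iterating: T(2)=-30, T(3)=68, T(4)=-76, T(5)=16, T(6)=120, T(7)=-272, T(8)=304; answer 304
Step 2: Y1 = 304; d = -20; remainder = value at the root: -8*(-20)^4 + 6*(-20)^3 - 4*(-20)^2 - 9*(-20)^1 + 4 = (-1280000) + (-48000) + (-1600) + (180) + (4) = -1329416; answer -1329416

-1329416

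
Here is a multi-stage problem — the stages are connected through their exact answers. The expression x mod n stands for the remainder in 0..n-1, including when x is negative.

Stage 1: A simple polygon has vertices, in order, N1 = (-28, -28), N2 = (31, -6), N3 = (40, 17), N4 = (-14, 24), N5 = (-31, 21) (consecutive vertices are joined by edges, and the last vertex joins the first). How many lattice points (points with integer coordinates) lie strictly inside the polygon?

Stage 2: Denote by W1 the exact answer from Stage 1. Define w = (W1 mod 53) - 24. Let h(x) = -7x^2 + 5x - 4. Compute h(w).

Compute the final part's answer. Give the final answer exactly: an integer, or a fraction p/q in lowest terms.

-754

Stage 1: cross terms: (-28*-6 - 31*-28)=1036, (31*17 - 40*-6)=767, (40*24 - -14*17)=1198, (-14*21 - -31*24)=450, (-31*-28 - -28*21)=1456; twice the area = |4907| = 4907; area = 4907/2; boundary points = 1 + 1 + 1 + 1 + 1 = 5; strictly interior points = area - boundary/2 + 1 = 2452; answer 2452
Stage 2: W1 = 2452; w = -10; -7*(-10)^2 + 5*(-10)^1 - 4 = (-700) + (-50) + (-4) = -754; answer -754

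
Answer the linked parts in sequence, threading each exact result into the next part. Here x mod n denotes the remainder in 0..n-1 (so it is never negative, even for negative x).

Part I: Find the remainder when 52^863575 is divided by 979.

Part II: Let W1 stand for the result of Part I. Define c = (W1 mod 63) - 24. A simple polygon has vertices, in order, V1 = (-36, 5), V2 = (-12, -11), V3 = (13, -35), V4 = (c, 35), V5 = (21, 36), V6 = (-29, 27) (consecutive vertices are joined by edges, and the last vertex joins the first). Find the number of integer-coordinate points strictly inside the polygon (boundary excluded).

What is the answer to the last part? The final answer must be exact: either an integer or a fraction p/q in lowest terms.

2750

Part I: squarings mod 979: 52^1=52, 52^2=746, 52^4=444, 52^8=357, 52^16=179, 52^32=713, 52^64=268, 52^128=357, 52^256=179, 52^512=713, 52^1024=268, 52^2048=357, 52^4096=179, 52^8192=713, 52^16384=268, 52^32768=357, 52^65536=179, 52^131072=713, 52^262144=268, 52^524288=357; 52^863575 = 52^1 * 52^2 * 52^4 * 52^16 * 52^64 * 52^256 * 52^1024 * 52^2048 * 52^8192 * 52^65536 * 52^262144 * 52^524288 = 813 (mod 979); answer 813
Part II: W1 = 813; c = 33; cross terms: (-36*-11 - -12*5)=456, (-12*-35 - 13*-11)=563, (13*35 - 33*-35)=1610, (33*36 - 21*35)=453, (21*27 - -29*36)=1611, (-29*5 - -36*27)=827; twice the area = |5520| = 5520; area = 2760; boundary points = 8 + 1 + 10 + 1 + 1 + 1 = 22; strictly interior points = area - boundary/2 + 1 = 2750; answer 2750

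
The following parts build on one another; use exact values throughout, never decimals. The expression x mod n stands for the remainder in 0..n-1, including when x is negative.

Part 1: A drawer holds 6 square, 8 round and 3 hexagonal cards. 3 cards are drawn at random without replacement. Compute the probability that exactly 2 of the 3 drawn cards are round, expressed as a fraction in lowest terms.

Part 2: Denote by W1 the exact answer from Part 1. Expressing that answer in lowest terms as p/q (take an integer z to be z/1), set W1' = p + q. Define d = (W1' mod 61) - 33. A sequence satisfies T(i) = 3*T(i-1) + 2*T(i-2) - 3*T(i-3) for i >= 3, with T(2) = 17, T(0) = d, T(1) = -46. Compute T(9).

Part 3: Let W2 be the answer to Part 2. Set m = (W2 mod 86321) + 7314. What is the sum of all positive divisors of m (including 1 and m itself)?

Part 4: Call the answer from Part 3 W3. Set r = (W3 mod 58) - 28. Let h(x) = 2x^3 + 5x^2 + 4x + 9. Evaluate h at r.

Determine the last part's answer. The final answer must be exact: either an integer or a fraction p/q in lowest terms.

Part 1: total draws C(17,3) = 680; favorable C(8,2)*C(9,1) = 252; P = 63/170; answer 63/170
Part 2: W1 = 63/170; threaded value p + q = 233; d = 17; T(3) = 3*(17) + 2*(-46) - 3*(17) = -92; iterating: T(3)=-92, T(4)=-104, T(5)=-547, T(6)=-1573, T(7)=-5501, T(8)=-18008, T(9)=-60307; answer -60307
Part 3: W2 = -60307; m = 33328; 33328 = 2^4 * 2083; sigma = (1 + 2 + 4 + 8 + 16) * (1 + 2083) = 31 * 2084 = 64604; answer 64604
Part 4: W3 = 64604; r = 22; 2*(22)^3 + 5*(22)^2 + 4*(22)^1 + 9 = (21296) + (2420) + (88) + (9) = 23813; answer 23813

23813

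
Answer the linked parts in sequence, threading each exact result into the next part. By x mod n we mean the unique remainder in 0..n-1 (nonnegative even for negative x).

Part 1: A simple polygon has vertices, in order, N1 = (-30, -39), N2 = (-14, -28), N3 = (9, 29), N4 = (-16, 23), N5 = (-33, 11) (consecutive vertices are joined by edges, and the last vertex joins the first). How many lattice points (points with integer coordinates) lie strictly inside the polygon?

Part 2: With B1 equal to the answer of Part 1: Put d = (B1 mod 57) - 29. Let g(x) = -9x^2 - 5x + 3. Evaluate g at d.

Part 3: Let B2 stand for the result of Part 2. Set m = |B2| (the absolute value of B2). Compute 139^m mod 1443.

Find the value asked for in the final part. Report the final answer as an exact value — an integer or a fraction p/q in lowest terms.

Part 1: cross terms: (-30*-28 - -14*-39)=294, (-14*29 - 9*-28)=-154, (9*23 - -16*29)=671, (-16*11 - -33*23)=583, (-33*-39 - -30*11)=1617; twice the area = |3011| = 3011; area = 3011/2; boundary points = 1 + 1 + 1 + 1 + 1 = 5; strictly interior points = area - boundary/2 + 1 = 1504; answer 1504
Part 2: B1 = 1504; d = -7; -9*(-7)^2 - 5*(-7)^1 + 3 = (-441) + (35) + (3) = -403; answer -403
Part 3: B2 = -403; m = 403; squarings mod 1443: 139^1=139, 139^2=562, 139^4=1270, 139^8=1069, 139^16=1348, 139^32=367, 139^64=490, 139^128=562, 139^256=1270; 139^403 = 139^1 * 139^2 * 139^16 * 139^128 * 139^256 = 724 (mod 1443); answer 724

724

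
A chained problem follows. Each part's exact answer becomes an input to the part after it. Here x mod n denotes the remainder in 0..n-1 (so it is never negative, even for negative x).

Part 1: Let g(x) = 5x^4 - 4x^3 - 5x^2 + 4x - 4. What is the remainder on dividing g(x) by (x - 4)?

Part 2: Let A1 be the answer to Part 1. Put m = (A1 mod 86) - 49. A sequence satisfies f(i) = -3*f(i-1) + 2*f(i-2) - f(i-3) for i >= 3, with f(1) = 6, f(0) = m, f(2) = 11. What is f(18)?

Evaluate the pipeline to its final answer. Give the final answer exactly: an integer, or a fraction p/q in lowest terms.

Part 1: remainder = value at the root: 5*(4)^4 - 4*(4)^3 - 5*(4)^2 + 4*(4)^1 - 4 = (1280) + (-256) + (-80) + (16) + (-4) = 956; answer 956
Part 2: A1 = 956; m = -39; f(3) = -3*(11) + 2*(6) - 1*(-39) = 18; iterating: f(3)=18, f(4)=-38, f(5)=139, f(6)=-511, f(7)=1849, f(8)=-6708, f(9)=24333, f(10)=-88264, f(11)=320166, f(12)=-1161359, f(13)=4212673, f(14)=-15280903, f(15)=55429414, f(16)=-201062721, f(17)=729327894, f(18)=-2645538538; answer -2645538538

-2645538538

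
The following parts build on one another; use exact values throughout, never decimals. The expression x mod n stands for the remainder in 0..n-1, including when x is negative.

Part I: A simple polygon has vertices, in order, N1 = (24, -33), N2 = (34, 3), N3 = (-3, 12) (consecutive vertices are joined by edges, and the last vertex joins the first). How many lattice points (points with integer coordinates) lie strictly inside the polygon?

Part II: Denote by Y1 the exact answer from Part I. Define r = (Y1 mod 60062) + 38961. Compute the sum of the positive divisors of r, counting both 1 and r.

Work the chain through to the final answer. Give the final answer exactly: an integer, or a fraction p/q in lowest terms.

Part I: cross terms: (24*3 - 34*-33)=1194, (34*12 - -3*3)=417, (-3*-33 - 24*12)=-189; twice the area = |1422| = 1422; area = 711; boundary points = 2 + 1 + 9 = 12; strictly interior points = area - boundary/2 + 1 = 706; answer 706
Part II: Y1 = 706; r = 39667; 39667 is prime, so its only divisors are 1 and 39667; sigma = 1 + 39667 = 39668; answer 39668

39668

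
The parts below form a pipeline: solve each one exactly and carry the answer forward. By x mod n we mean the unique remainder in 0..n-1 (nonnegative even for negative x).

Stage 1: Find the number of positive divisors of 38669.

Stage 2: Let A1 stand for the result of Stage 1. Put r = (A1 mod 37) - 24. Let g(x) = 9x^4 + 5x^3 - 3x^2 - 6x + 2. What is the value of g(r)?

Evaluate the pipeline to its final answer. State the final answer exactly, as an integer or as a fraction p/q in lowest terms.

2053746

Stage 1: 38669 is prime, so its only divisors are 1 and 38669; count = 2; answer 2
Stage 2: A1 = 2; r = -22; 9*(-22)^4 + 5*(-22)^3 - 3*(-22)^2 - 6*(-22)^1 + 2 = (2108304) + (-53240) + (-1452) + (132) + (2) = 2053746; answer 2053746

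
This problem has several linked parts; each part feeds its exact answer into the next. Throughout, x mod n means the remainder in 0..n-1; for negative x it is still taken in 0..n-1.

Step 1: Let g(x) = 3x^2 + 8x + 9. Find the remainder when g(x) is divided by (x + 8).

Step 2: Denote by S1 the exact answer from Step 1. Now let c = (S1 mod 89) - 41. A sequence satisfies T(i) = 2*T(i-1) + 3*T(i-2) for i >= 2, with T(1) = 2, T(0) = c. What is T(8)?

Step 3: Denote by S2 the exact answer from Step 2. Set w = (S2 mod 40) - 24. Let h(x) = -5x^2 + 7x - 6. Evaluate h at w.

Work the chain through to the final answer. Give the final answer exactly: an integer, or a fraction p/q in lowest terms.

Step 1: remainder = value at the root: 3*(-8)^2 + 8*(-8)^1 + 9 = (192) + (-64) + (9) = 137; answer 137
Step 2: S1 = 137; c = 7; T(2) = 2*(2) + 3*(7) = 25; iterating: T(2)=25, T(3)=56, T(4)=187, T(5)=542, T(6)=1645, T(7)=4916, T(8)=14767; answer 14767
Step 3: S2 = 14767; w = -17; -5*(-17)^2 + 7*(-17)^1 - 6 = (-1445) + (-119) + (-6) = -1570; answer -1570

-1570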